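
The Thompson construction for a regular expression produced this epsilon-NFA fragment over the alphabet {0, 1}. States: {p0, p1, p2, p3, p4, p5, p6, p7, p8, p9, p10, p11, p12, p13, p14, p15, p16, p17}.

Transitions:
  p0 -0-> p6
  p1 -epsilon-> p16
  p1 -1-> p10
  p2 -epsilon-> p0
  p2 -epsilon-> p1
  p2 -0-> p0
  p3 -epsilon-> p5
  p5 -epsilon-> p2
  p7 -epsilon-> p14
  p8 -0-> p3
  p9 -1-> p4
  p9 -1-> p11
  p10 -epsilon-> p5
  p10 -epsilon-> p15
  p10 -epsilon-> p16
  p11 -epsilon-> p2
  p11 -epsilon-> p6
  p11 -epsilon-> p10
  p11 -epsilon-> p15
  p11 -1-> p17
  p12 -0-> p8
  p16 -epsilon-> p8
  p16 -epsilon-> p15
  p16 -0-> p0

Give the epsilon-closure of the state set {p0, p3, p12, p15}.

Start with {p0, p3, p12, p15}.
From p3 via epsilon: add p5.
From p5 via epsilon: add p2.
From p2 via epsilon: add p1.
From p1 via epsilon: add p16.
From p16 via epsilon: add p8.
No new states can be added; the closed set is {p0, p1, p2, p3, p5, p8, p12, p15, p16}.

{p0, p1, p2, p3, p5, p8, p12, p15, p16}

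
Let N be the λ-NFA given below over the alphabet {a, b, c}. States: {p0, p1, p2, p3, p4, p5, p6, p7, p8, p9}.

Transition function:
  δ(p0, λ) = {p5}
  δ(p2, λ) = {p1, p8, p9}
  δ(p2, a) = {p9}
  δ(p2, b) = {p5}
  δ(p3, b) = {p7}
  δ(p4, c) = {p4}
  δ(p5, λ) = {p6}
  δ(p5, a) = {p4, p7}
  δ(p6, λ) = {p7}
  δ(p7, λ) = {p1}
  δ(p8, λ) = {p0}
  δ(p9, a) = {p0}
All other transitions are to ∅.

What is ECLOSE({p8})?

{p0, p1, p5, p6, p7, p8}

Start with {p8}.
From p8 via λ: add p0.
From p0 via λ: add p5.
From p5 via λ: add p6.
From p6 via λ: add p7.
From p7 via λ: add p1.
No new states can be added; the closed set is {p0, p1, p5, p6, p7, p8}.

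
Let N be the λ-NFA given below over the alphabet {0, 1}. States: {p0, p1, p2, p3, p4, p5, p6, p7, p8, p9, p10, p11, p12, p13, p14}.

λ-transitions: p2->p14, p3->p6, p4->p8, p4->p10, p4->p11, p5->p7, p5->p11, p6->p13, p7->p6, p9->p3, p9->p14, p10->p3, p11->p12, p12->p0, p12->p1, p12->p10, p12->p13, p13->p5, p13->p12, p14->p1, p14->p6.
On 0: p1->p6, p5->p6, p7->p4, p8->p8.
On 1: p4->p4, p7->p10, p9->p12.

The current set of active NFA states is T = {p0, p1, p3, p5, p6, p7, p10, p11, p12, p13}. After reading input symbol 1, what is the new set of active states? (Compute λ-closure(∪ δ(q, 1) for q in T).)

{p0, p1, p3, p5, p6, p7, p10, p11, p12, p13}

p7 on 1 → {p10}.
No 1-transition from p0, p1, p3, p5, p6, p10, p11, p12, p13.
Union after reading 1: {p10}.
Now take the λ-closure:
From p10 via λ: add p3.
From p3 via λ: add p6.
From p6 via λ: add p13.
From p13 via λ: add p5, p12.
From p5 via λ: add p7, p11.
From p12 via λ: add p0, p1.
No new states can be added; the closed set is {p0, p1, p3, p5, p6, p7, p10, p11, p12, p13}.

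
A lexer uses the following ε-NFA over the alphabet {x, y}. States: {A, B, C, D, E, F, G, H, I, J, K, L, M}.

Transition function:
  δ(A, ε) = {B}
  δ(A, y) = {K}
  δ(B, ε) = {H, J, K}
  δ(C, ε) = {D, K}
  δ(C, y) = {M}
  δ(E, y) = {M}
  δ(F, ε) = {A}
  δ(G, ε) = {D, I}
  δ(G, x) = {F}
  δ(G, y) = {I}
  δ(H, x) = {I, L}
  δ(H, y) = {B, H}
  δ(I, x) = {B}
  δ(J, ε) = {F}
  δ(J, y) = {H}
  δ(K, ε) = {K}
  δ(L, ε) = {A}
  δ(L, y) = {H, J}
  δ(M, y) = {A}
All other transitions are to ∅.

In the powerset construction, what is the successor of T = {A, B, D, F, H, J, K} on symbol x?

H on x → {I, L}.
No x-transition from A, B, D, F, J, K.
Union after reading x: {I, L}.
Now take the ε-closure:
From L via ε: add A.
From A via ε: add B.
From B via ε: add H, J, K.
From J via ε: add F.
No new states can be added; the closed set is {A, B, F, H, I, J, K, L}.

{A, B, F, H, I, J, K, L}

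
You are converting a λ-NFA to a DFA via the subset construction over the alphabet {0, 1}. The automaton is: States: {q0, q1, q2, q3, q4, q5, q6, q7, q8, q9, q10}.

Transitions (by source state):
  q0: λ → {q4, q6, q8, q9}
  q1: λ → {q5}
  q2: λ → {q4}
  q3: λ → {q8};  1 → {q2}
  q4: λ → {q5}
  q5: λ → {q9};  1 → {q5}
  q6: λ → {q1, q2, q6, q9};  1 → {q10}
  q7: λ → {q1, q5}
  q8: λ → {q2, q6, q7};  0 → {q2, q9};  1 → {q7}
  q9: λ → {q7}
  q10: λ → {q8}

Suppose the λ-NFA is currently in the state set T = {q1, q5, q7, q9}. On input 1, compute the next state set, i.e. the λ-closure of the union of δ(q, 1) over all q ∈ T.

{q1, q5, q7, q9}

q5 on 1 → {q5}.
No 1-transition from q1, q7, q9.
Union after reading 1: {q5}.
Now take the λ-closure:
From q5 via λ: add q9.
From q9 via λ: add q7.
From q7 via λ: add q1.
No new states can be added; the closed set is {q1, q5, q7, q9}.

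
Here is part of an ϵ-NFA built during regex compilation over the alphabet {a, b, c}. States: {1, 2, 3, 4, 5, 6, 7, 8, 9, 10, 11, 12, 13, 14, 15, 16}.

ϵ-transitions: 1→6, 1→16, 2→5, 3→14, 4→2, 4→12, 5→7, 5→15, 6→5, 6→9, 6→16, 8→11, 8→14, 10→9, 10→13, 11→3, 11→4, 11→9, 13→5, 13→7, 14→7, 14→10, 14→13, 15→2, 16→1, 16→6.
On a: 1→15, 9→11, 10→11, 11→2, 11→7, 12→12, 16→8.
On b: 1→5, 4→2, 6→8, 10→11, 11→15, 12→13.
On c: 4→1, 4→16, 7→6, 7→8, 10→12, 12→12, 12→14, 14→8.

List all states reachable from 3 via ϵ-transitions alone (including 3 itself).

{2, 3, 5, 7, 9, 10, 13, 14, 15}

Start with {3}.
From 3 via ϵ: add 14.
From 14 via ϵ: add 7, 10, 13.
From 10 via ϵ: add 9.
From 13 via ϵ: add 5.
From 5 via ϵ: add 15.
From 15 via ϵ: add 2.
No new states can be added; the closed set is {2, 3, 5, 7, 9, 10, 13, 14, 15}.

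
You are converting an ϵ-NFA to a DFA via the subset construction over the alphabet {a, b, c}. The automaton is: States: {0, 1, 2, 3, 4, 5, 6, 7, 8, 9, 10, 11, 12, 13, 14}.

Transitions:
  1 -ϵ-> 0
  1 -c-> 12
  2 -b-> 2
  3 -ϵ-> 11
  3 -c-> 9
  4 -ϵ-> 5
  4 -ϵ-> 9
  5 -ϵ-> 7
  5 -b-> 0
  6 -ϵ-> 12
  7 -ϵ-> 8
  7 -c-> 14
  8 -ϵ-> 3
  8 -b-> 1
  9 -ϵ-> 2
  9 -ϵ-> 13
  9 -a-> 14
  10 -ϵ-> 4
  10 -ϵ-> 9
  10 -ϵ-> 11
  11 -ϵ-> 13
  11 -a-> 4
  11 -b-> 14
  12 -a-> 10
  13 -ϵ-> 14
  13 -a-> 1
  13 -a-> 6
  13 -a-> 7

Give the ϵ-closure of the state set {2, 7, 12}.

Start with {2, 7, 12}.
From 7 via ϵ: add 8.
From 8 via ϵ: add 3.
From 3 via ϵ: add 11.
From 11 via ϵ: add 13.
From 13 via ϵ: add 14.
No new states can be added; the closed set is {2, 3, 7, 8, 11, 12, 13, 14}.

{2, 3, 7, 8, 11, 12, 13, 14}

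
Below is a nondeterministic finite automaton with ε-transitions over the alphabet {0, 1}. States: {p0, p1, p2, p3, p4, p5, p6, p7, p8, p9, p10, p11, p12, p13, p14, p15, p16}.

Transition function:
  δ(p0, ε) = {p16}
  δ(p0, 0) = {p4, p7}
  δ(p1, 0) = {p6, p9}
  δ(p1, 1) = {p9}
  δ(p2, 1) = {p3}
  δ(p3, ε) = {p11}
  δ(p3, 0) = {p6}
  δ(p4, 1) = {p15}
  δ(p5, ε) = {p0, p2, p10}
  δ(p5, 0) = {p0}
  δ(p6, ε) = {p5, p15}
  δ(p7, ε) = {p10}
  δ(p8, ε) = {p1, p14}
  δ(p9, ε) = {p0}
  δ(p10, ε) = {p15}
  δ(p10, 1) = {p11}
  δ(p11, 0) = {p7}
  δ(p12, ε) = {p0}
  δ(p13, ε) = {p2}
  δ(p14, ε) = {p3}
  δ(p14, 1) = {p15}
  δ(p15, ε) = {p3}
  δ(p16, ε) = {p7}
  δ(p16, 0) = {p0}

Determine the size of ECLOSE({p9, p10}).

8

Start with {p9, p10}.
From p9 via ε: add p0.
From p10 via ε: add p15.
From p0 via ε: add p16.
From p15 via ε: add p3.
From p3 via ε: add p11.
From p16 via ε: add p7.
ε-closure = {p0, p3, p7, p9, p10, p11, p15, p16}, which has 8 states.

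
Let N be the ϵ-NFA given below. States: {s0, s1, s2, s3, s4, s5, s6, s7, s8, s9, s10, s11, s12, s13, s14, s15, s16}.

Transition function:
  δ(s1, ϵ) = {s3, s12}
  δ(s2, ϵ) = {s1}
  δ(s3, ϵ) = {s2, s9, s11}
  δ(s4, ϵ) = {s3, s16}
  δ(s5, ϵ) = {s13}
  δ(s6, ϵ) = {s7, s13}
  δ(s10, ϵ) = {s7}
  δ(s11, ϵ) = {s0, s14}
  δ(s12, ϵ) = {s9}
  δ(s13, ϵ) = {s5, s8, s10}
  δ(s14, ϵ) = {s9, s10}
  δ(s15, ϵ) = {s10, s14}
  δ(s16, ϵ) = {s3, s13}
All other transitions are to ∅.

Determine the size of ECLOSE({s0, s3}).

Start with {s0, s3}.
From s3 via ϵ: add s2, s9, s11.
From s2 via ϵ: add s1.
From s11 via ϵ: add s14.
From s1 via ϵ: add s12.
From s14 via ϵ: add s10.
From s10 via ϵ: add s7.
ϵ-closure = {s0, s1, s2, s3, s7, s9, s10, s11, s12, s14}, which has 10 states.

10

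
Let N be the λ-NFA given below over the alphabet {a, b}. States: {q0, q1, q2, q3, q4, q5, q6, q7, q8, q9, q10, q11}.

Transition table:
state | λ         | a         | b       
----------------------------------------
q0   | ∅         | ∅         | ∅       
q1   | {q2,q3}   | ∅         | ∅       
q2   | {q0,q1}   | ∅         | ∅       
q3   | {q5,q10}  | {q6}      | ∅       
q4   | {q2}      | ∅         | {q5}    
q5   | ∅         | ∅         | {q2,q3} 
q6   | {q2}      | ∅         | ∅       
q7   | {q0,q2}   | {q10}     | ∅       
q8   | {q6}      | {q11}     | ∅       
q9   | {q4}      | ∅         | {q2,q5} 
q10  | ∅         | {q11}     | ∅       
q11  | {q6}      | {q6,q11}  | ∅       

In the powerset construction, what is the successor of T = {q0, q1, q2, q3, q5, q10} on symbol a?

{q0, q1, q2, q3, q5, q6, q10, q11}

q3 on a → {q6}.
q10 on a → {q11}.
No a-transition from q0, q1, q2, q5.
Union after reading a: {q6, q11}.
Now take the λ-closure:
From q6 via λ: add q2.
From q2 via λ: add q0, q1.
From q1 via λ: add q3.
From q3 via λ: add q5, q10.
No new states can be added; the closed set is {q0, q1, q2, q3, q5, q6, q10, q11}.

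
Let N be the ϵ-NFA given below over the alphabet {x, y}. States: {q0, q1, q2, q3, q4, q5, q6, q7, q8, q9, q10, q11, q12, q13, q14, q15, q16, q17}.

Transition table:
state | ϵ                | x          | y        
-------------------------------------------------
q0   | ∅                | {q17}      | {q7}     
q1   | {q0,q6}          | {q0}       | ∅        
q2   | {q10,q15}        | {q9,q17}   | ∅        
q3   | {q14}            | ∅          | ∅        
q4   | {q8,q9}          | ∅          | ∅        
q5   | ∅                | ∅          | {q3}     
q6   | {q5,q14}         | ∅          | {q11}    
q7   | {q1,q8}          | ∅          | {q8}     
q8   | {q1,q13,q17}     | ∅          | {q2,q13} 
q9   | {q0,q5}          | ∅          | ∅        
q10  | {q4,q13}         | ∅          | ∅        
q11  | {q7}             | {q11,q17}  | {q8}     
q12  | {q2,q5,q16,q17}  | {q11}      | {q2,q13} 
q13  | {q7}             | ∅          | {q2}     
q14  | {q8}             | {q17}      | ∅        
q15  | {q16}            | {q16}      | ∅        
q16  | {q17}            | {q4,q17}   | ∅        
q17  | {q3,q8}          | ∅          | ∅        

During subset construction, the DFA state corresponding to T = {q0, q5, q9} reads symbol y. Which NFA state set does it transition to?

q0 on y → {q7}.
q5 on y → {q3}.
No y-transition from q9.
Union after reading y: {q3, q7}.
Now take the ϵ-closure:
From q3 via ϵ: add q14.
From q7 via ϵ: add q1, q8.
From q1 via ϵ: add q0, q6.
From q8 via ϵ: add q13, q17.
From q6 via ϵ: add q5.
No new states can be added; the closed set is {q0, q1, q3, q5, q6, q7, q8, q13, q14, q17}.

{q0, q1, q3, q5, q6, q7, q8, q13, q14, q17}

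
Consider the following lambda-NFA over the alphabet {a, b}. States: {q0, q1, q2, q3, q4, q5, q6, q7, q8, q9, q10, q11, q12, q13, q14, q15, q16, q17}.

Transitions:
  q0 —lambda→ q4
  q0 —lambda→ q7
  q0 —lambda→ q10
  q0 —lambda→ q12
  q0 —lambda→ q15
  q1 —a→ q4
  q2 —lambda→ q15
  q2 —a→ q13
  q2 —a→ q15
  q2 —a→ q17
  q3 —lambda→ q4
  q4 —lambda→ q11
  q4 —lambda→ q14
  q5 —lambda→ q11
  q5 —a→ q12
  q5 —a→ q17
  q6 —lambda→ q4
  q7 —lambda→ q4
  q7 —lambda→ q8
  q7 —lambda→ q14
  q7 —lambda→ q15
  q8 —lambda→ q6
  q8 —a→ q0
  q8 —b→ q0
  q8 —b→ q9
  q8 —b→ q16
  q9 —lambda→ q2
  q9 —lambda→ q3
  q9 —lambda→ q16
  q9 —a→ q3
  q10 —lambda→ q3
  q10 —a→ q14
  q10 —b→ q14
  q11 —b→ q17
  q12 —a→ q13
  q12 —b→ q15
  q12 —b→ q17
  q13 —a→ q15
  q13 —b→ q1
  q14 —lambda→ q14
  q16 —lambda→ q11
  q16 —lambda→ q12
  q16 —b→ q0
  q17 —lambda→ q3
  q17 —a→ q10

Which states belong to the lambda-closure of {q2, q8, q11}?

{q2, q4, q6, q8, q11, q14, q15}

Start with {q2, q8, q11}.
From q2 via lambda: add q15.
From q8 via lambda: add q6.
From q6 via lambda: add q4.
From q4 via lambda: add q14.
No new states can be added; the closed set is {q2, q4, q6, q8, q11, q14, q15}.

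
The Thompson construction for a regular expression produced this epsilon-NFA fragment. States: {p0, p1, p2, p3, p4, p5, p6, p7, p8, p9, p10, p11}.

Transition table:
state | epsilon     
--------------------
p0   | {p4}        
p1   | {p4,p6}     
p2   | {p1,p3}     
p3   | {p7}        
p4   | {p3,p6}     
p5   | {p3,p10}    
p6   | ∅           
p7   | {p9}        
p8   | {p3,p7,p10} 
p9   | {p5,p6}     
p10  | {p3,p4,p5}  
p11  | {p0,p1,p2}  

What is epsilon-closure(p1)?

{p1, p3, p4, p5, p6, p7, p9, p10}

Start with {p1}.
From p1 via epsilon: add p4, p6.
From p4 via epsilon: add p3.
From p3 via epsilon: add p7.
From p7 via epsilon: add p9.
From p9 via epsilon: add p5.
From p5 via epsilon: add p10.
No new states can be added; the closed set is {p1, p3, p4, p5, p6, p7, p9, p10}.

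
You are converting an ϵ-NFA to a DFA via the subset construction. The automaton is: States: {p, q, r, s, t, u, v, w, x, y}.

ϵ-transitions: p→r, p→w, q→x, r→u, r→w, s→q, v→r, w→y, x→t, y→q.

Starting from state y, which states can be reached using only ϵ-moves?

{q, t, x, y}

Start with {y}.
From y via ϵ: add q.
From q via ϵ: add x.
From x via ϵ: add t.
No new states can be added; the closed set is {q, t, x, y}.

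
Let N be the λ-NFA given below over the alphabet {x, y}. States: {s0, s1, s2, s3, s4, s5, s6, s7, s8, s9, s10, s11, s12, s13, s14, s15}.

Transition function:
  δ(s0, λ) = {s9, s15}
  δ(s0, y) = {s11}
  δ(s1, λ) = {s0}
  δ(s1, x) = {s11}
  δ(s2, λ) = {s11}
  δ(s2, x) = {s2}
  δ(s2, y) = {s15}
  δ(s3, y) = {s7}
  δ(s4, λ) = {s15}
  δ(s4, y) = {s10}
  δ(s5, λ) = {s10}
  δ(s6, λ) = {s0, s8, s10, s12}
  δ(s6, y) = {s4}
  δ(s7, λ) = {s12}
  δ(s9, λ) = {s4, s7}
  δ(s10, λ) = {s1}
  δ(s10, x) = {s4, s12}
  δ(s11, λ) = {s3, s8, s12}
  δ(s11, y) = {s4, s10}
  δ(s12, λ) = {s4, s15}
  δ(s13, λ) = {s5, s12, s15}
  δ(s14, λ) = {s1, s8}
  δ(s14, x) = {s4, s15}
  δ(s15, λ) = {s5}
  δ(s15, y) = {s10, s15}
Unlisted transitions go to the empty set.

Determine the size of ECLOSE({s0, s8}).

10

Start with {s0, s8}.
From s0 via λ: add s9, s15.
From s9 via λ: add s4, s7.
From s15 via λ: add s5.
From s5 via λ: add s10.
From s7 via λ: add s12.
From s10 via λ: add s1.
λ-closure = {s0, s1, s4, s5, s7, s8, s9, s10, s12, s15}, which has 10 states.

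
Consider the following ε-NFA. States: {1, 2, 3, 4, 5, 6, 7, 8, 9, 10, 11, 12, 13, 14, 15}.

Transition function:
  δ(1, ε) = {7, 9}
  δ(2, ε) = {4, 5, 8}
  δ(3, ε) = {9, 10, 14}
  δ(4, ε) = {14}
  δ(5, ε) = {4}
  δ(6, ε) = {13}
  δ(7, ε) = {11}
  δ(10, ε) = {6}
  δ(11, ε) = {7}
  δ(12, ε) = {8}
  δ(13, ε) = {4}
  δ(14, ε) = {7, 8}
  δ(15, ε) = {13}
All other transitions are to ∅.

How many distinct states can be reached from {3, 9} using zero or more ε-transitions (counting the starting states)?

10

Start with {3, 9}.
From 3 via ε: add 10, 14.
From 10 via ε: add 6.
From 14 via ε: add 7, 8.
From 6 via ε: add 13.
From 7 via ε: add 11.
From 13 via ε: add 4.
ε-closure = {3, 4, 6, 7, 8, 9, 10, 11, 13, 14}, which has 10 states.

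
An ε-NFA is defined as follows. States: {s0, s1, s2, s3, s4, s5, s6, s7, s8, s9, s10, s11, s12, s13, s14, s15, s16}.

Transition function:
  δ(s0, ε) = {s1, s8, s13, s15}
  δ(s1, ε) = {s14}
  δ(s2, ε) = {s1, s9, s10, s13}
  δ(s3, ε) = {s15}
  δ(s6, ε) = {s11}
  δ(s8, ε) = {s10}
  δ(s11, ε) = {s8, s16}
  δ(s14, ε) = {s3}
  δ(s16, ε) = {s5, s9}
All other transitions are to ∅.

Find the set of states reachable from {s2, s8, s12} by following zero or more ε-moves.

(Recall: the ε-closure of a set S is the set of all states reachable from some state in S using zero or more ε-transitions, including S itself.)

Start with {s2, s8, s12}.
From s2 via ε: add s1, s9, s10, s13.
From s1 via ε: add s14.
From s14 via ε: add s3.
From s3 via ε: add s15.
No new states can be added; the closed set is {s1, s2, s3, s8, s9, s10, s12, s13, s14, s15}.

{s1, s2, s3, s8, s9, s10, s12, s13, s14, s15}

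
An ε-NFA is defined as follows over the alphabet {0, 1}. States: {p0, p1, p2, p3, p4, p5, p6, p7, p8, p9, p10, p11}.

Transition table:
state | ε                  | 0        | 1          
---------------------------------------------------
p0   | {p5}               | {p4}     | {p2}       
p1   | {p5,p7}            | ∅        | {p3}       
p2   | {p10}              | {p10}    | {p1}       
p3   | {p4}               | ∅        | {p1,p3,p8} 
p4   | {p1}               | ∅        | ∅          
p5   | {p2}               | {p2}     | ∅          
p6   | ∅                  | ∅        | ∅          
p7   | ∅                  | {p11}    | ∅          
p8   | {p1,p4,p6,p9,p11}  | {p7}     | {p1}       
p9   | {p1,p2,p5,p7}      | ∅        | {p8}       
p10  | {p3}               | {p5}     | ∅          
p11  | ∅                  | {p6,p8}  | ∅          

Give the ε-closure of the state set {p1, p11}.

{p1, p2, p3, p4, p5, p7, p10, p11}

Start with {p1, p11}.
From p1 via ε: add p5, p7.
From p5 via ε: add p2.
From p2 via ε: add p10.
From p10 via ε: add p3.
From p3 via ε: add p4.
No new states can be added; the closed set is {p1, p2, p3, p4, p5, p7, p10, p11}.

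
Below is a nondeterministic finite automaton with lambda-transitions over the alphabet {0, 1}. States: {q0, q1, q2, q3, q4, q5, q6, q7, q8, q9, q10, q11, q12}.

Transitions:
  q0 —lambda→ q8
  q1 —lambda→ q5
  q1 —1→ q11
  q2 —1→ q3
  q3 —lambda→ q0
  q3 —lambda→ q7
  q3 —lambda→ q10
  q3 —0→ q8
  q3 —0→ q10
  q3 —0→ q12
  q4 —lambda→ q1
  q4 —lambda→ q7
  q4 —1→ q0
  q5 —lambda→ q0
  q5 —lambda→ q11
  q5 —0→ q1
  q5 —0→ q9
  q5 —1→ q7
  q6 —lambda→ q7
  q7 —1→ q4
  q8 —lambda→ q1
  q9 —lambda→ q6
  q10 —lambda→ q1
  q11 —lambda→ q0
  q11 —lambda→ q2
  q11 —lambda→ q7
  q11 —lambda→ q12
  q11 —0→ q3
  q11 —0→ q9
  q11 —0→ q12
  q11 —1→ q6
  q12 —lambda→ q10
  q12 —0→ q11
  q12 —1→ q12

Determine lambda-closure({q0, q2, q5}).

Start with {q0, q2, q5}.
From q0 via lambda: add q8.
From q5 via lambda: add q11.
From q8 via lambda: add q1.
From q11 via lambda: add q7, q12.
From q12 via lambda: add q10.
No new states can be added; the closed set is {q0, q1, q2, q5, q7, q8, q10, q11, q12}.

{q0, q1, q2, q5, q7, q8, q10, q11, q12}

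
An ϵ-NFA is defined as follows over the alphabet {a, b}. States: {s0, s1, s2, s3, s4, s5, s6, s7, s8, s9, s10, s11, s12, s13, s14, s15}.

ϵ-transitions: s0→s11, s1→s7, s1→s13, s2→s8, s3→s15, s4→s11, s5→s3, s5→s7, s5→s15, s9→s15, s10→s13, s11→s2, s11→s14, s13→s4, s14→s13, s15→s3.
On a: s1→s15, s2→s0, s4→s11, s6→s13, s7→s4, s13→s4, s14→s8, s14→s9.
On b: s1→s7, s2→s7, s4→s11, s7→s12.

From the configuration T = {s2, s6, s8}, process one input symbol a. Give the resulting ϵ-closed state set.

s2 on a → {s0}.
s6 on a → {s13}.
No a-transition from s8.
Union after reading a: {s0, s13}.
Now take the ϵ-closure:
From s0 via ϵ: add s11.
From s13 via ϵ: add s4.
From s11 via ϵ: add s2, s14.
From s2 via ϵ: add s8.
No new states can be added; the closed set is {s0, s2, s4, s8, s11, s13, s14}.

{s0, s2, s4, s8, s11, s13, s14}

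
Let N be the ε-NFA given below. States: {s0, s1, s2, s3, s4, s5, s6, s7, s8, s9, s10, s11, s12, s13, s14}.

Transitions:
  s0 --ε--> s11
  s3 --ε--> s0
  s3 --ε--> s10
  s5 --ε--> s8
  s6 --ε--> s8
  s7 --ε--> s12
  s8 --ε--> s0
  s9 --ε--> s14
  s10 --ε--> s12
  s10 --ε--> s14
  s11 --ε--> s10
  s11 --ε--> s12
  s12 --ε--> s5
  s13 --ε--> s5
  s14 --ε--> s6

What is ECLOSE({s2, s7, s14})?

{s0, s2, s5, s6, s7, s8, s10, s11, s12, s14}

Start with {s2, s7, s14}.
From s7 via ε: add s12.
From s14 via ε: add s6.
From s6 via ε: add s8.
From s12 via ε: add s5.
From s8 via ε: add s0.
From s0 via ε: add s11.
From s11 via ε: add s10.
No new states can be added; the closed set is {s0, s2, s5, s6, s7, s8, s10, s11, s12, s14}.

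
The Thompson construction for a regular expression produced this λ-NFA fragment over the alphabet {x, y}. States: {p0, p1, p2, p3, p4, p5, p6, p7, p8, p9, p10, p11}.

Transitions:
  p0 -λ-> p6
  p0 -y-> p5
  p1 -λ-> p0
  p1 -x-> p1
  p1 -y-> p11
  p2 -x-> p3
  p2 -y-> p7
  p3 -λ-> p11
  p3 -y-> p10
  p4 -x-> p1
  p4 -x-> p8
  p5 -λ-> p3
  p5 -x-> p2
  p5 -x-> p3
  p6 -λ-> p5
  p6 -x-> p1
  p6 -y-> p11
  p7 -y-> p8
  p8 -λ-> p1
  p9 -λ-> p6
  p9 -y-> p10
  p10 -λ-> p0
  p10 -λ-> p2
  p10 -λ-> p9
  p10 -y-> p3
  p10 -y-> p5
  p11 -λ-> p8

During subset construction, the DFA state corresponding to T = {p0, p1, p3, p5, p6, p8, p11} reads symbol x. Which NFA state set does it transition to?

p1 on x → {p1}.
p5 on x → {p2, p3}.
p6 on x → {p1}.
No x-transition from p0, p3, p8, p11.
Union after reading x: {p1, p2, p3}.
Now take the λ-closure:
From p1 via λ: add p0.
From p3 via λ: add p11.
From p0 via λ: add p6.
From p11 via λ: add p8.
From p6 via λ: add p5.
No new states can be added; the closed set is {p0, p1, p2, p3, p5, p6, p8, p11}.

{p0, p1, p2, p3, p5, p6, p8, p11}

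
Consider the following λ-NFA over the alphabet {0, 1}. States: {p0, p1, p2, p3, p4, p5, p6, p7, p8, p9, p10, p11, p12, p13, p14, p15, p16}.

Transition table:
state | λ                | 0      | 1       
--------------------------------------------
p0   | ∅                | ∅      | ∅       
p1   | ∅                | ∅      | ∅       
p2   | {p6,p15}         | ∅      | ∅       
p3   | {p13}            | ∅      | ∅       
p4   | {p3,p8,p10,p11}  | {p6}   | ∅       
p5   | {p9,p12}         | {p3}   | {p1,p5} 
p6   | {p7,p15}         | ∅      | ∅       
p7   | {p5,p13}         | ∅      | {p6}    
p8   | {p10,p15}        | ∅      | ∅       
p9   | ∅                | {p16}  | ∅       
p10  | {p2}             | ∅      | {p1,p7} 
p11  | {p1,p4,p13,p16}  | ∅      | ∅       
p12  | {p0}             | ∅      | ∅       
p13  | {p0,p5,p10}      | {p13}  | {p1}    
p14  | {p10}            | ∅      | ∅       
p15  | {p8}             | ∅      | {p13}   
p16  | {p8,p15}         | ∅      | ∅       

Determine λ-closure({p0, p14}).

{p0, p2, p5, p6, p7, p8, p9, p10, p12, p13, p14, p15}

Start with {p0, p14}.
From p14 via λ: add p10.
From p10 via λ: add p2.
From p2 via λ: add p6, p15.
From p6 via λ: add p7.
From p15 via λ: add p8.
From p7 via λ: add p5, p13.
From p5 via λ: add p9, p12.
No new states can be added; the closed set is {p0, p2, p5, p6, p7, p8, p9, p10, p12, p13, p14, p15}.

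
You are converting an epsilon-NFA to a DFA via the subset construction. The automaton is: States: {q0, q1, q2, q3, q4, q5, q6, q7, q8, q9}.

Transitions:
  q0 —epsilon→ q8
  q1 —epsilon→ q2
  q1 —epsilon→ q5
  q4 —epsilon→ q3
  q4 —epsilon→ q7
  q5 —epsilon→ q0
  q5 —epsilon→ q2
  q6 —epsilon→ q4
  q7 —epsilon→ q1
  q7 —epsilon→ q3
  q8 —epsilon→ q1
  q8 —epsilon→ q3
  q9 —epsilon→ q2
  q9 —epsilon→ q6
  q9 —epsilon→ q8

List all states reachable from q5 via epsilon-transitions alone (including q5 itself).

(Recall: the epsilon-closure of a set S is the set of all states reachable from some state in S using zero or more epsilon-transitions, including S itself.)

{q0, q1, q2, q3, q5, q8}

Start with {q5}.
From q5 via epsilon: add q0, q2.
From q0 via epsilon: add q8.
From q8 via epsilon: add q1, q3.
No new states can be added; the closed set is {q0, q1, q2, q3, q5, q8}.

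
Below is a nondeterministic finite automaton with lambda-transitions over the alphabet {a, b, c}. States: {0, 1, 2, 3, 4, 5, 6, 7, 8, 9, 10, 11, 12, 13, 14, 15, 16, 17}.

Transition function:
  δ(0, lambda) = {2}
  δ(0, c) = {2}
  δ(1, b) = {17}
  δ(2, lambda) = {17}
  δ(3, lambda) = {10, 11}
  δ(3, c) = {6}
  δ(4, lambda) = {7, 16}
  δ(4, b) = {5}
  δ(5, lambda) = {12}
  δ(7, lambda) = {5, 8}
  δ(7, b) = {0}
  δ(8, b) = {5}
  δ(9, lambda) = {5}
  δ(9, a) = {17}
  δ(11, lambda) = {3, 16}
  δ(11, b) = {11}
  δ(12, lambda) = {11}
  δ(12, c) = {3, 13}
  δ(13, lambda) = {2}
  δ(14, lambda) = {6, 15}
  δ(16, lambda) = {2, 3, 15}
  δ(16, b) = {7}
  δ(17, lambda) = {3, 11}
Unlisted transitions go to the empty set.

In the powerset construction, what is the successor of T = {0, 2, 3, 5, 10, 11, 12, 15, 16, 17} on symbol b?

11 on b → {11}.
16 on b → {7}.
No b-transition from 0, 2, 3, 5, 10, 12, 15, 17.
Union after reading b: {7, 11}.
Now take the lambda-closure:
From 7 via lambda: add 5, 8.
From 11 via lambda: add 3, 16.
From 3 via lambda: add 10.
From 5 via lambda: add 12.
From 16 via lambda: add 2, 15.
From 2 via lambda: add 17.
No new states can be added; the closed set is {2, 3, 5, 7, 8, 10, 11, 12, 15, 16, 17}.

{2, 3, 5, 7, 8, 10, 11, 12, 15, 16, 17}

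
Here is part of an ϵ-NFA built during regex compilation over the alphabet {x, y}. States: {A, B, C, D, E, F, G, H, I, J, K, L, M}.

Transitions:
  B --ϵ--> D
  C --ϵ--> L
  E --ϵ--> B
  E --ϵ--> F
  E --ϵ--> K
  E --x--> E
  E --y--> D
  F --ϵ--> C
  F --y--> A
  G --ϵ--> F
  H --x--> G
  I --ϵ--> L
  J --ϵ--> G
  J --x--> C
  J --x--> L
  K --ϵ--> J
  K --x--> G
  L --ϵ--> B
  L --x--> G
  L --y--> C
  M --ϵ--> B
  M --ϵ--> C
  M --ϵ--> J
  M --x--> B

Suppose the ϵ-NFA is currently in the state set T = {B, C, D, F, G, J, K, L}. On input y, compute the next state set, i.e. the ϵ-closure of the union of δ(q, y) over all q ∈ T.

F on y → {A}.
L on y → {C}.
No y-transition from B, C, D, G, J, K.
Union after reading y: {A, C}.
Now take the ϵ-closure:
From C via ϵ: add L.
From L via ϵ: add B.
From B via ϵ: add D.
No new states can be added; the closed set is {A, B, C, D, L}.

{A, B, C, D, L}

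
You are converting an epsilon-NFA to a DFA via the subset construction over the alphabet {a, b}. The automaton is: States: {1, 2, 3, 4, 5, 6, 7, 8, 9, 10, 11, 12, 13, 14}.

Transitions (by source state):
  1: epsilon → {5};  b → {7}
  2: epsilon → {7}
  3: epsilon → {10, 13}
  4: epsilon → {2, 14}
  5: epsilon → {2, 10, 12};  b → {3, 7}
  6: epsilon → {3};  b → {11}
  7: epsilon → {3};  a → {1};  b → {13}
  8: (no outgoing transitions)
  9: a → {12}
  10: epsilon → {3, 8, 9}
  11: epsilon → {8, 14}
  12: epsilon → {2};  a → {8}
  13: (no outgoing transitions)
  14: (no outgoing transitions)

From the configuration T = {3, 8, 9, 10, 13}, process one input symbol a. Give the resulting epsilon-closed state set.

9 on a → {12}.
No a-transition from 3, 8, 10, 13.
Union after reading a: {12}.
Now take the epsilon-closure:
From 12 via epsilon: add 2.
From 2 via epsilon: add 7.
From 7 via epsilon: add 3.
From 3 via epsilon: add 10, 13.
From 10 via epsilon: add 8, 9.
No new states can be added; the closed set is {2, 3, 7, 8, 9, 10, 12, 13}.

{2, 3, 7, 8, 9, 10, 12, 13}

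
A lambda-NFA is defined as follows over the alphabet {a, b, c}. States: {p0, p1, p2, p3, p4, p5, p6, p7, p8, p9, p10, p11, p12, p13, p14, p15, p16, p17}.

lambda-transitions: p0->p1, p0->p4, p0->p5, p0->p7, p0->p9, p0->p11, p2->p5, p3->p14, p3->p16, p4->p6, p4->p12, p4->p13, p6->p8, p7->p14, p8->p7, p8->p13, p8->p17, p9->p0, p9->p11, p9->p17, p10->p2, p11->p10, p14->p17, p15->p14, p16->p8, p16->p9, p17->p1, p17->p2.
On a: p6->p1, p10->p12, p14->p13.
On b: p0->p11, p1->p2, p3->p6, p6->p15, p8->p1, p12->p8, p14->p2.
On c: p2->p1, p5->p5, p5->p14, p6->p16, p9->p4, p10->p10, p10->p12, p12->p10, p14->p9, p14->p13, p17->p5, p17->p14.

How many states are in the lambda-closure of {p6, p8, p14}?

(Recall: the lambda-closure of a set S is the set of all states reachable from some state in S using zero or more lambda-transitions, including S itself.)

Start with {p6, p8, p14}.
From p8 via lambda: add p7, p13, p17.
From p17 via lambda: add p1, p2.
From p2 via lambda: add p5.
lambda-closure = {p1, p2, p5, p6, p7, p8, p13, p14, p17}, which has 9 states.

9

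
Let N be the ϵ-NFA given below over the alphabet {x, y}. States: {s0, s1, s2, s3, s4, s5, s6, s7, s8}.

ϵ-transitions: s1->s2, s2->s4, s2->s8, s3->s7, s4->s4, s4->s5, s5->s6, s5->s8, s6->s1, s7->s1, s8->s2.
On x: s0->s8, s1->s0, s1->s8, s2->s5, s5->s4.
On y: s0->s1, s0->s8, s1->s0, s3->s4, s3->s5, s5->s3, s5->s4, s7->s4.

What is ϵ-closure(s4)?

Start with {s4}.
From s4 via ϵ: add s5.
From s5 via ϵ: add s6, s8.
From s6 via ϵ: add s1.
From s8 via ϵ: add s2.
No new states can be added; the closed set is {s1, s2, s4, s5, s6, s8}.

{s1, s2, s4, s5, s6, s8}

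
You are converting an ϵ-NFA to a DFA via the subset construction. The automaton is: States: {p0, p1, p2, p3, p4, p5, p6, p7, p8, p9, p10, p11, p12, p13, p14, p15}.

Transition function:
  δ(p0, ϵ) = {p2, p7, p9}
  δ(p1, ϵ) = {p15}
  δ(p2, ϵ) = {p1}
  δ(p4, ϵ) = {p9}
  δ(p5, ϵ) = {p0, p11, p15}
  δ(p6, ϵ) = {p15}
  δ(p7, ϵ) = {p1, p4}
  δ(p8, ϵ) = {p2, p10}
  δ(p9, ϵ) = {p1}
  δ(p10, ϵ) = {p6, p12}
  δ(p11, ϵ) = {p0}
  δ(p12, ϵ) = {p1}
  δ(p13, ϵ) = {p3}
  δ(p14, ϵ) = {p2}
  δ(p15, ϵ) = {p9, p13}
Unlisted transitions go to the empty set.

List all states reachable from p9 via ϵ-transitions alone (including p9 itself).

{p1, p3, p9, p13, p15}

Start with {p9}.
From p9 via ϵ: add p1.
From p1 via ϵ: add p15.
From p15 via ϵ: add p13.
From p13 via ϵ: add p3.
No new states can be added; the closed set is {p1, p3, p9, p13, p15}.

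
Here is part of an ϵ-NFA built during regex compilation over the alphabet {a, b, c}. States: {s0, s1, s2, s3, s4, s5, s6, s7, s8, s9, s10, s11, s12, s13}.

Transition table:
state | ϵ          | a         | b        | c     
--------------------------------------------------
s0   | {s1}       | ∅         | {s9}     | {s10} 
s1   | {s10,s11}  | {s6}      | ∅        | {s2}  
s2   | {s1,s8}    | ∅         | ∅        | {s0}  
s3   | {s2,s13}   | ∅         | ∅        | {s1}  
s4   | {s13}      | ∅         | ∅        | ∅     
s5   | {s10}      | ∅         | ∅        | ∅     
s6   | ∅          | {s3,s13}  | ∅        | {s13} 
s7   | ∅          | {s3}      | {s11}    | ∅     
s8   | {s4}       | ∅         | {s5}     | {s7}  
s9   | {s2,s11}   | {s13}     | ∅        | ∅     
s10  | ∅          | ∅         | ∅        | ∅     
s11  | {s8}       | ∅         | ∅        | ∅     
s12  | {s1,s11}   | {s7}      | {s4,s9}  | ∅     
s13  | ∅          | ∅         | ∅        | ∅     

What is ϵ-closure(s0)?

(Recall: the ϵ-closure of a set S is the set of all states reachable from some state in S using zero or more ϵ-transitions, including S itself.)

{s0, s1, s4, s8, s10, s11, s13}

Start with {s0}.
From s0 via ϵ: add s1.
From s1 via ϵ: add s10, s11.
From s11 via ϵ: add s8.
From s8 via ϵ: add s4.
From s4 via ϵ: add s13.
No new states can be added; the closed set is {s0, s1, s4, s8, s10, s11, s13}.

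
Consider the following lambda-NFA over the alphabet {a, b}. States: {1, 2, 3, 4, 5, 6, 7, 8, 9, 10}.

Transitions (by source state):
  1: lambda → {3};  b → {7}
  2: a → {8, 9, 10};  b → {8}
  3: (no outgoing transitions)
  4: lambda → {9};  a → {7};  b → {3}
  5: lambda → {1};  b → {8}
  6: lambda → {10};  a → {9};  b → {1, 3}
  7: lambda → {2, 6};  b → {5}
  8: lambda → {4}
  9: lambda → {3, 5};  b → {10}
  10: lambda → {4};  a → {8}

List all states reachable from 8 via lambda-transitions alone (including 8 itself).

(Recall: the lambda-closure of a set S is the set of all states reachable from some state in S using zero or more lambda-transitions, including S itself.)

Start with {8}.
From 8 via lambda: add 4.
From 4 via lambda: add 9.
From 9 via lambda: add 3, 5.
From 5 via lambda: add 1.
No new states can be added; the closed set is {1, 3, 4, 5, 8, 9}.

{1, 3, 4, 5, 8, 9}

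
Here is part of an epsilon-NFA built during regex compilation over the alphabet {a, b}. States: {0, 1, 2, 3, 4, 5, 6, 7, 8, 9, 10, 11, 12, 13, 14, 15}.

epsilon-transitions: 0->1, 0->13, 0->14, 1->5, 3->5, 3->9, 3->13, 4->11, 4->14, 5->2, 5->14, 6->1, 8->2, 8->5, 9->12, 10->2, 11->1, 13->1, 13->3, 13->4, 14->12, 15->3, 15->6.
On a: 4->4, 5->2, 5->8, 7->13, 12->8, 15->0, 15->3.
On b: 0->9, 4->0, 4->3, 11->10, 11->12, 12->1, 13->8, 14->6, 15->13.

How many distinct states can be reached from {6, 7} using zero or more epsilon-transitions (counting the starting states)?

Start with {6, 7}.
From 6 via epsilon: add 1.
From 1 via epsilon: add 5.
From 5 via epsilon: add 2, 14.
From 14 via epsilon: add 12.
epsilon-closure = {1, 2, 5, 6, 7, 12, 14}, which has 7 states.

7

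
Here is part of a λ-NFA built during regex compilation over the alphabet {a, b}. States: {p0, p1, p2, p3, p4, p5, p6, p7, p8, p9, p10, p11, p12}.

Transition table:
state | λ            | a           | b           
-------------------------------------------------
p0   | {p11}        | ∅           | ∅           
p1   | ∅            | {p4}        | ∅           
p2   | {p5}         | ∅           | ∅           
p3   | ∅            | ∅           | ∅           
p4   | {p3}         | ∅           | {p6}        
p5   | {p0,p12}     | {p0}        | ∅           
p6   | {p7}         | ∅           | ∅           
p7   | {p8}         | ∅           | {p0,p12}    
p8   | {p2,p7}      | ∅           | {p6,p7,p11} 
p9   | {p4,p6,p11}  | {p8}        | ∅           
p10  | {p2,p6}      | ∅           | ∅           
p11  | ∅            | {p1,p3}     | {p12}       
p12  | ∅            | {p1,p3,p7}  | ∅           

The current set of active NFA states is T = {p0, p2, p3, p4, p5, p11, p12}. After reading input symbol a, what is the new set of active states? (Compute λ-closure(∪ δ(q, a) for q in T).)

p5 on a → {p0}.
p11 on a → {p1, p3}.
p12 on a → {p1, p3, p7}.
No a-transition from p0, p2, p3, p4.
Union after reading a: {p0, p1, p3, p7}.
Now take the λ-closure:
From p0 via λ: add p11.
From p7 via λ: add p8.
From p8 via λ: add p2.
From p2 via λ: add p5.
From p5 via λ: add p12.
No new states can be added; the closed set is {p0, p1, p2, p3, p5, p7, p8, p11, p12}.

{p0, p1, p2, p3, p5, p7, p8, p11, p12}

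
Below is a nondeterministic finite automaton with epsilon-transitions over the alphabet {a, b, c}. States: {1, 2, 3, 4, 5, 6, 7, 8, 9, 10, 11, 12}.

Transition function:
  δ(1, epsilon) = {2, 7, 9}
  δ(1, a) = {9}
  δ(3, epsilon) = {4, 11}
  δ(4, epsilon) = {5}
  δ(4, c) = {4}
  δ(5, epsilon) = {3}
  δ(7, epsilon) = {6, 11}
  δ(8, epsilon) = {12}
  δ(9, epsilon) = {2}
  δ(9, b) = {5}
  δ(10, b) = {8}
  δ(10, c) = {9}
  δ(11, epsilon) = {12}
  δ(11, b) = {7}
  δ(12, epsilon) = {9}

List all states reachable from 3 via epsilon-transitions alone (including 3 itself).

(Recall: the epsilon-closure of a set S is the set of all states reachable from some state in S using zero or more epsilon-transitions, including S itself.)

Start with {3}.
From 3 via epsilon: add 4, 11.
From 4 via epsilon: add 5.
From 11 via epsilon: add 12.
From 12 via epsilon: add 9.
From 9 via epsilon: add 2.
No new states can be added; the closed set is {2, 3, 4, 5, 9, 11, 12}.

{2, 3, 4, 5, 9, 11, 12}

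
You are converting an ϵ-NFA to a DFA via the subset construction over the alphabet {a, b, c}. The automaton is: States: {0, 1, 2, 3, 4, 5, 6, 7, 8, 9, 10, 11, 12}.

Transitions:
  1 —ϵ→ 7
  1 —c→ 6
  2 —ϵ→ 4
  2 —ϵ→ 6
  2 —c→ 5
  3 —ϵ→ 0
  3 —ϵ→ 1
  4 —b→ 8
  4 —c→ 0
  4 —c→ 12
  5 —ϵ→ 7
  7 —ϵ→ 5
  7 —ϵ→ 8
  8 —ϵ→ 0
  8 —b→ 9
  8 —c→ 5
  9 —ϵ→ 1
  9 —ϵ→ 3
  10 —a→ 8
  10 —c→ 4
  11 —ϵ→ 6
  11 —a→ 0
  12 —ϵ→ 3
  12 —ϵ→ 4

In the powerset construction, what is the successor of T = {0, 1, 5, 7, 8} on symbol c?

1 on c → {6}.
8 on c → {5}.
No c-transition from 0, 5, 7.
Union after reading c: {5, 6}.
Now take the ϵ-closure:
From 5 via ϵ: add 7.
From 7 via ϵ: add 8.
From 8 via ϵ: add 0.
No new states can be added; the closed set is {0, 5, 6, 7, 8}.

{0, 5, 6, 7, 8}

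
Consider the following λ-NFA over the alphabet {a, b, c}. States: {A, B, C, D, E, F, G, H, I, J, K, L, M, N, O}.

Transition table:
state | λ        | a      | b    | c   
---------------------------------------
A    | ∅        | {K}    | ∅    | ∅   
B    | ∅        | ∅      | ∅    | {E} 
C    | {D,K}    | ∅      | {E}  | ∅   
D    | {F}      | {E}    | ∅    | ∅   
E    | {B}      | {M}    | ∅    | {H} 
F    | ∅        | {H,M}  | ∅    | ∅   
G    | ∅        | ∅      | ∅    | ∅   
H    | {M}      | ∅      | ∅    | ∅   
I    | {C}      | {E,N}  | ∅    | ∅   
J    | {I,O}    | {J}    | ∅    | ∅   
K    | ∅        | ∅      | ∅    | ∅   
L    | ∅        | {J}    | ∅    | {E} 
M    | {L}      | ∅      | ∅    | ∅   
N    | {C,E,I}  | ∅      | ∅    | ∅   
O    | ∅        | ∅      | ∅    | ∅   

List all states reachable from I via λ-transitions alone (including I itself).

Start with {I}.
From I via λ: add C.
From C via λ: add D, K.
From D via λ: add F.
No new states can be added; the closed set is {C, D, F, I, K}.

{C, D, F, I, K}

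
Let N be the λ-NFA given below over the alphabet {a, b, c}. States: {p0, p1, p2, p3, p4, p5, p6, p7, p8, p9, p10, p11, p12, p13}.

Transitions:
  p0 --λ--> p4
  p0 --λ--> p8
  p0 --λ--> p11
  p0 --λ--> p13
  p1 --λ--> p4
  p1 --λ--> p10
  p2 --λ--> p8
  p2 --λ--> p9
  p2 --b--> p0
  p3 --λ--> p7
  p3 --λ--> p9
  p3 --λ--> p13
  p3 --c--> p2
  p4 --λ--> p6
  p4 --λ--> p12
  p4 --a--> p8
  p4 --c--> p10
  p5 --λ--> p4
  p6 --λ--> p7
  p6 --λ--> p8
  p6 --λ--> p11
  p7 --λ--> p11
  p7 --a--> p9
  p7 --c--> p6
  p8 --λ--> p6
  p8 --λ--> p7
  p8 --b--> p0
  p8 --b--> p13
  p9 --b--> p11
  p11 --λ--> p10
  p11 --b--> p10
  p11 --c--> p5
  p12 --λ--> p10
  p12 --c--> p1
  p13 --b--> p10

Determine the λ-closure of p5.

{p4, p5, p6, p7, p8, p10, p11, p12}

Start with {p5}.
From p5 via λ: add p4.
From p4 via λ: add p6, p12.
From p6 via λ: add p7, p8, p11.
From p12 via λ: add p10.
No new states can be added; the closed set is {p4, p5, p6, p7, p8, p10, p11, p12}.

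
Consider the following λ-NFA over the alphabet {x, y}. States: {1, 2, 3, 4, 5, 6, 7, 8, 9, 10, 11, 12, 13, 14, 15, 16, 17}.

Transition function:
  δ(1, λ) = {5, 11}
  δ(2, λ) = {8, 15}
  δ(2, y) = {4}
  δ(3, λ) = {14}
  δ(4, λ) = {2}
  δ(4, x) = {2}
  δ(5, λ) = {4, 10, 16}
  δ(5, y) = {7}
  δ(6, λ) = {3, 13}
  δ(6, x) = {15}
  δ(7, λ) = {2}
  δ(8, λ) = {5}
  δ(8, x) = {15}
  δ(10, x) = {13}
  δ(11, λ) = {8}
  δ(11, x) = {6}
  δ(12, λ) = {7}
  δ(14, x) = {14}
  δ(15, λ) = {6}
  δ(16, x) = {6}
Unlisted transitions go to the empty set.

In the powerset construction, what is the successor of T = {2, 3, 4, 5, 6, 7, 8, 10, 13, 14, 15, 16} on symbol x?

{2, 3, 4, 5, 6, 8, 10, 13, 14, 15, 16}

4 on x → {2}.
6 on x → {15}.
8 on x → {15}.
10 on x → {13}.
14 on x → {14}.
16 on x → {6}.
No x-transition from 2, 3, 5, 7, 13, 15.
Union after reading x: {2, 6, 13, 14, 15}.
Now take the λ-closure:
From 2 via λ: add 8.
From 6 via λ: add 3.
From 8 via λ: add 5.
From 5 via λ: add 4, 10, 16.
No new states can be added; the closed set is {2, 3, 4, 5, 6, 8, 10, 13, 14, 15, 16}.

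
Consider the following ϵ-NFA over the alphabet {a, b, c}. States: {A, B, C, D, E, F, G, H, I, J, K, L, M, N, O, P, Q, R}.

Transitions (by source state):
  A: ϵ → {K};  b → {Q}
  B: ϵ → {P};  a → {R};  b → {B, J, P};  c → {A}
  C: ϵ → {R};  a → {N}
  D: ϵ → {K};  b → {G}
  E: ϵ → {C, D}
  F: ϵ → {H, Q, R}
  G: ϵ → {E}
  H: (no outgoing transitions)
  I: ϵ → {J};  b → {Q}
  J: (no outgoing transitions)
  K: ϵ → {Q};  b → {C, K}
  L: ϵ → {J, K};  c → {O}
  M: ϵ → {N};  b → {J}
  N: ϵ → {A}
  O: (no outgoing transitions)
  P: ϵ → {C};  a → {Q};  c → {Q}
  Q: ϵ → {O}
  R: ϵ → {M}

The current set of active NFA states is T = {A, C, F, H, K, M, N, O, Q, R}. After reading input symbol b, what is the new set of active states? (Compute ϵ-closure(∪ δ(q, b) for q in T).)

{A, C, J, K, M, N, O, Q, R}

A on b → {Q}.
K on b → {C, K}.
M on b → {J}.
No b-transition from C, F, H, N, O, Q, R.
Union after reading b: {C, J, K, Q}.
Now take the ϵ-closure:
From C via ϵ: add R.
From Q via ϵ: add O.
From R via ϵ: add M.
From M via ϵ: add N.
From N via ϵ: add A.
No new states can be added; the closed set is {A, C, J, K, M, N, O, Q, R}.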